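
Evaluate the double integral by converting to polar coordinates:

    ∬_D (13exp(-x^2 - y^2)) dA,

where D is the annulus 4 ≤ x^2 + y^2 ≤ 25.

The region D is 2 ≤ r ≤ 5, 0 ≤ θ ≤ 2π in polar coordinates, where x = r cos(θ), y = r sin(θ), and dA = r dr dθ.

Under the substitution, the integrand becomes 13exp(-r^2), so

    ∬_D (13exp(-x^2 - y^2)) dA = ∫_{0}^{2π} ∫_{2}^{5} (13exp(-r^2)) · r dr dθ.

Inner integral (in r): ∫_{2}^{5} (13exp(-r^2)) · r dr = -(13 - 13exp(21))exp(-25)/2.

Outer integral (in θ): ∫_{0}^{2π} (-(13 - 13exp(21))exp(-25)/2) dθ = -13π (1 - exp(21))exp(-25).

Therefore ∬_D (13exp(-x^2 - y^2)) dA = -13π (1 - exp(21))exp(-25).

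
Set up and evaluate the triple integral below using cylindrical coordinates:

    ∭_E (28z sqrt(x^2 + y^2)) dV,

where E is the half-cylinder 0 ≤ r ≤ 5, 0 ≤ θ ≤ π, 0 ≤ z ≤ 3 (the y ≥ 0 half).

In cylindrical coordinates, x = r cos(θ), y = r sin(θ), z = z, and dV = r dr dθ dz.

The integrand becomes 28r z, so

    ∭_E (28z sqrt(x^2 + y^2)) dV = ∫_{0}^{π} ∫_{0}^{5} ∫_{0}^{3} (28r z) · r dz dr dθ.

Inner (z): 126r^2.
Middle (r from 0 to 5): 5250.
Outer (θ): 5250π.

Therefore the triple integral equals 5250π.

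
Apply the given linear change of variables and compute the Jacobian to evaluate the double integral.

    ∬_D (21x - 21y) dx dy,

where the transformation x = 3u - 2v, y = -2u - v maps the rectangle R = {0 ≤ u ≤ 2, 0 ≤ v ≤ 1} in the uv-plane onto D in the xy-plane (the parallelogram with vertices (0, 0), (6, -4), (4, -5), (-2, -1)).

Compute the Jacobian determinant of (x, y) with respect to (u, v):

    ∂(x,y)/∂(u,v) = | 3  -2 | = (3)(-1) - (-2)(-2) = -7.
                   | -2  -1 |

Its absolute value is |J| = 7 (the area scaling factor).

Substituting x = 3u - 2v, y = -2u - v into the integrand,

    21x - 21y → 105u - 21v,

so the integral becomes

    ∬_R (105u - 21v) · |J| du dv = ∫_0^2 ∫_0^1 (735u - 147v) dv du.

Inner (v): 735u - 147/2.
Outer (u): 1323.

Therefore ∬_D (21x - 21y) dx dy = 1323.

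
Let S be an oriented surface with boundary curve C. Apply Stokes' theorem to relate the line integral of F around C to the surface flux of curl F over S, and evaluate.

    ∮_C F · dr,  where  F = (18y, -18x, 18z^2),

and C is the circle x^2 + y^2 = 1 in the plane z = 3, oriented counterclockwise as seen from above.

Let S be the flat disk x^2 + y^2 ≤ 1 in the plane z = 3, with upward unit normal n̂ = ẑ. By Stokes' theorem,

    ∮_C F · dr = ∬_S (∇ × F) · n̂ dS = ∬_D (curl F)_z dA,

where D is the disk x^2 + y^2 ≤ 1.

Compute the curl of F = (18y, -18x, 18z^2):
    (∇ × F)_x = ∂F_z/∂y - ∂F_y/∂z = 0,
    (∇ × F)_y = ∂F_x/∂z - ∂F_z/∂x = 0,
    (∇ × F)_z = ∂F_y/∂x - ∂F_x/∂y = -36.

On z = 3, (curl F)_z = -36.

Convert to polar (x = r cos θ, y = r sin θ, dA = r dr dθ); the integrand becomes -36, so

    ∬_D (curl F)_z dA = ∫_0^{2π} ∫_0^{1} (-36) · r dr dθ.

Inner (r from 0 to 1): -18.
Outer (θ from 0 to 2π): -36π.

Therefore ∮_C F · dr = -36π.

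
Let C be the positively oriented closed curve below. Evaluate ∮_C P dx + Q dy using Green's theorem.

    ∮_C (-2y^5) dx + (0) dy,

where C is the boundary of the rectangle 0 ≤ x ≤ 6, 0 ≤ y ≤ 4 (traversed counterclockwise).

Green's theorem converts the closed line integral into a double integral over the enclosed region D:

    ∮_C P dx + Q dy = ∬_D (∂Q/∂x - ∂P/∂y) dA.

Here P = -2y^5, Q = 0, so

    ∂Q/∂x = 0,    ∂P/∂y = -10y^4,
    ∂Q/∂x - ∂P/∂y = 10y^4.

D is the region 0 ≤ x ≤ 6, 0 ≤ y ≤ 4. Evaluating the double integral:

    ∬_D (10y^4) dA = ∫_0^{6} ∫_0^{4} (10y^4) dy dx.

Inner (y from 0 to 4): 2048.
Outer (x from 0 to 6): 12288.

Therefore ∮_C P dx + Q dy = 12288.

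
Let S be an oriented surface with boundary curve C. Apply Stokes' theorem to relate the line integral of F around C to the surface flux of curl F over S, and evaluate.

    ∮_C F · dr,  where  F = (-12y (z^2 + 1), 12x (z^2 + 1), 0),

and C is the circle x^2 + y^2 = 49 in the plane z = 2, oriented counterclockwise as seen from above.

Let S be the flat disk x^2 + y^2 ≤ 49 in the plane z = 2, with upward unit normal n̂ = ẑ. By Stokes' theorem,

    ∮_C F · dr = ∬_S (∇ × F) · n̂ dS = ∬_D (curl F)_z dA,

where D is the disk x^2 + y^2 ≤ 49.

Compute the curl of F = (-12y (z^2 + 1), 12x (z^2 + 1), 0):
    (∇ × F)_x = ∂F_z/∂y - ∂F_y/∂z = -24x z,
    (∇ × F)_y = ∂F_x/∂z - ∂F_z/∂x = -24y z,
    (∇ × F)_z = ∂F_y/∂x - ∂F_x/∂y = 24z^2 + 24.

On z = 2, (curl F)_z = 120.

Convert to polar (x = r cos θ, y = r sin θ, dA = r dr dθ); the integrand becomes 120, so

    ∬_D (curl F)_z dA = ∫_0^{2π} ∫_0^{7} (120) · r dr dθ.

Inner (r from 0 to 7): 2940.
Outer (θ from 0 to 2π): 5880π.

Therefore ∮_C F · dr = 5880π.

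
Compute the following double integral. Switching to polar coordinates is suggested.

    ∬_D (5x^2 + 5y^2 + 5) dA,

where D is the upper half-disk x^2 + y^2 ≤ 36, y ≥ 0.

The region D is 0 ≤ r ≤ 6, 0 ≤ θ ≤ π in polar coordinates, where x = r cos(θ), y = r sin(θ), and dA = r dr dθ.

Under the substitution, the integrand becomes 5r^2 + 5, so

    ∬_D (5x^2 + 5y^2 + 5) dA = ∫_{0}^{π} ∫_{0}^{6} (5r^2 + 5) · r dr dθ.

Inner integral (in r): ∫_{0}^{6} (5r^2 + 5) · r dr = 1710.

Outer integral (in θ): ∫_{0}^{π} (1710) dθ = 1710π.

Therefore ∬_D (5x^2 + 5y^2 + 5) dA = 1710π.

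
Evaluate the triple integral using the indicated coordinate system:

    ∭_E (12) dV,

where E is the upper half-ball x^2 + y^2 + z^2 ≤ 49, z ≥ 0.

In spherical coordinates, x = ρ sin(φ) cos(θ), y = ρ sin(φ) sin(θ), z = ρ cos(φ), and dV = ρ^2 sin(φ) dρ dφ dθ.

The integrand becomes 12, so

    ∭_E (12) dV = ∫_{0}^{2π} ∫_{0}^{π/2} ∫_{0}^{7} (12) · ρ^2 sin(φ) dρ dφ dθ.

Inner (ρ): 1372sin(φ).
Middle (φ): 1372.
Outer (θ): 2744π.

Therefore the triple integral equals 2744π.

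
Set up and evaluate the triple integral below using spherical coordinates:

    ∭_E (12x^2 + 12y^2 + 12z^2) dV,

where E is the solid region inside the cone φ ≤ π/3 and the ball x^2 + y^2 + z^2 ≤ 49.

In spherical coordinates, x = ρ sin(φ) cos(θ), y = ρ sin(φ) sin(θ), z = ρ cos(φ), and dV = ρ^2 sin(φ) dρ dφ dθ.

The integrand becomes 12ρ^2, so

    ∭_E (12x^2 + 12y^2 + 12z^2) dV = ∫_{0}^{2π} ∫_{0}^{π/3} ∫_{0}^{7} (12ρ^2) · ρ^2 sin(φ) dρ dφ dθ.

Inner (ρ): 201684sin(φ)/5.
Middle (φ): 100842/5.
Outer (θ): 201684π/5.

Therefore the triple integral equals 201684π/5.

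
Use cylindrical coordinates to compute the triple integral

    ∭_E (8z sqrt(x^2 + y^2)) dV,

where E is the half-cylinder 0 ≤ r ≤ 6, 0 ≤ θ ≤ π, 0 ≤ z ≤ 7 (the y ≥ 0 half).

In cylindrical coordinates, x = r cos(θ), y = r sin(θ), z = z, and dV = r dr dθ dz.

The integrand becomes 8r z, so

    ∭_E (8z sqrt(x^2 + y^2)) dV = ∫_{0}^{π} ∫_{0}^{6} ∫_{0}^{7} (8r z) · r dz dr dθ.

Inner (z): 196r^2.
Middle (r from 0 to 6): 14112.
Outer (θ): 14112π.

Therefore the triple integral equals 14112π.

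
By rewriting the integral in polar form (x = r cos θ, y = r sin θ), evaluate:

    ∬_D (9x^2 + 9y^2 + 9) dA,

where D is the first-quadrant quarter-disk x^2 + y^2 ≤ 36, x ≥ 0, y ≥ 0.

The region D is 0 ≤ r ≤ 6, 0 ≤ θ ≤ π/2 in polar coordinates, where x = r cos(θ), y = r sin(θ), and dA = r dr dθ.

Under the substitution, the integrand becomes 9r^2 + 9, so

    ∬_D (9x^2 + 9y^2 + 9) dA = ∫_{0}^{π/2} ∫_{0}^{6} (9r^2 + 9) · r dr dθ.

Inner integral (in r): ∫_{0}^{6} (9r^2 + 9) · r dr = 3078.

Outer integral (in θ): ∫_{0}^{π/2} (3078) dθ = 1539π.

Therefore ∬_D (9x^2 + 9y^2 + 9) dA = 1539π.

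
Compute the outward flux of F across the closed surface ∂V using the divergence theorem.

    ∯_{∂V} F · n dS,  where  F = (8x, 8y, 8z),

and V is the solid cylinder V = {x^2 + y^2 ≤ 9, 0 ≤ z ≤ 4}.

By the divergence theorem,

    ∯_{∂V} F · n dS = ∭_V (∇ · F) dV.

Compute the divergence:
    ∇ · F = ∂F_x/∂x + ∂F_y/∂y + ∂F_z/∂z = 8 + 8 + 8 = 24.

In cylindrical coordinates, x = r cos(θ), y = r sin(θ), z = z, dV = r dr dθ dz, with 0 ≤ r ≤ 3, 0 ≤ θ ≤ 2π, 0 ≤ z ≤ 4.

The integrand, after substitution and multiplying by the volume element, becomes (24) · r, so

    ∭_V (∇·F) dV = ∫_0^{2π} ∫_0^{3} ∫_0^{4} (24) · r dz dr dθ.

Inner (z from 0 to 4): 96r.
Middle (r from 0 to 3): 432.
Outer (θ from 0 to 2π): 864π.

Therefore ∯_{∂V} F · n dS = 864π.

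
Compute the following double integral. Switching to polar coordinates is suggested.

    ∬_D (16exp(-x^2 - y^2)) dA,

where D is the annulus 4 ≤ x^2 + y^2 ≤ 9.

The region D is 2 ≤ r ≤ 3, 0 ≤ θ ≤ 2π in polar coordinates, where x = r cos(θ), y = r sin(θ), and dA = r dr dθ.

Under the substitution, the integrand becomes 16exp(-r^2), so

    ∬_D (16exp(-x^2 - y^2)) dA = ∫_{0}^{2π} ∫_{2}^{3} (16exp(-r^2)) · r dr dθ.

Inner integral (in r): ∫_{2}^{3} (16exp(-r^2)) · r dr = -(8 - 8exp(5))exp(-9).

Outer integral (in θ): ∫_{0}^{2π} (-(8 - 8exp(5))exp(-9)) dθ = -16π (1 - exp(5))exp(-9).

Therefore ∬_D (16exp(-x^2 - y^2)) dA = -16π (1 - exp(5))exp(-9).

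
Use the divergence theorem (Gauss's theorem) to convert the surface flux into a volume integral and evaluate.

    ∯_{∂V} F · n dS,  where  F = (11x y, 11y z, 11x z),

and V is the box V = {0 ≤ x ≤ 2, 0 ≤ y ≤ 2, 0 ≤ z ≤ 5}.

By the divergence theorem,

    ∯_{∂V} F · n dS = ∭_V (∇ · F) dV.

Compute the divergence:
    ∇ · F = ∂F_x/∂x + ∂F_y/∂y + ∂F_z/∂z = 11y + 11z + 11x = 11x + 11y + 11z.

V is a rectangular box, so dV = dx dy dz with 0 ≤ x ≤ 2, 0 ≤ y ≤ 2, 0 ≤ z ≤ 5.

Integrate (11x + 11y + 11z) over V as an iterated integral:

    ∭_V (∇·F) dV = ∫_0^{2} ∫_0^{2} ∫_0^{5} (11x + 11y + 11z) dz dy dx.

Inner (z from 0 to 5): 55x + 55y + 275/2.
Middle (y from 0 to 2): 110x + 385.
Outer (x from 0 to 2): 990.

Therefore ∯_{∂V} F · n dS = 990.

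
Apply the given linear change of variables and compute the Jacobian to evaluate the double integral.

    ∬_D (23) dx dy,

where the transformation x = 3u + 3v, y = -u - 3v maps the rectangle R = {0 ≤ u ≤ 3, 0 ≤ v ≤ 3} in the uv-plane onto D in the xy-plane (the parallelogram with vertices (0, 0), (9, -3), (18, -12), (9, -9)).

Compute the Jacobian determinant of (x, y) with respect to (u, v):

    ∂(x,y)/∂(u,v) = | 3  3 | = (3)(-3) - (3)(-1) = -6.
                   | -1  -3 |

Its absolute value is |J| = 6 (the area scaling factor).

Substituting x = 3u + 3v, y = -u - 3v into the integrand,

    23 → 23,

so the integral becomes

    ∬_R (23) · |J| du dv = ∫_0^3 ∫_0^3 (138) dv du.

Inner (v): 414.
Outer (u): 1242.

Therefore ∬_D (23) dx dy = 1242.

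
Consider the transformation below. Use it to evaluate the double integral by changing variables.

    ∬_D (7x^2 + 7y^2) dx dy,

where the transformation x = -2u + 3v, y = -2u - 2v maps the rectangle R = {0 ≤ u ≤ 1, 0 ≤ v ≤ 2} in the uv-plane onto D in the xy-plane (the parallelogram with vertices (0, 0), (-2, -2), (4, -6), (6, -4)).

Compute the Jacobian determinant of (x, y) with respect to (u, v):

    ∂(x,y)/∂(u,v) = | -2  3 | = (-2)(-2) - (3)(-2) = 10.
                   | -2  -2 |

Its absolute value is |J| = 10 (the area scaling factor).

Substituting x = -2u + 3v, y = -2u - 2v into the integrand,

    7x^2 + 7y^2 → 56u^2 - 28u v + 91v^2,

so the integral becomes

    ∬_R (56u^2 - 28u v + 91v^2) · |J| du dv = ∫_0^1 ∫_0^2 (560u^2 - 280u v + 910v^2) dv du.

Inner (v): 1120u^2 - 560u + 7280/3.
Outer (u): 2520.

Therefore ∬_D (7x^2 + 7y^2) dx dy = 2520.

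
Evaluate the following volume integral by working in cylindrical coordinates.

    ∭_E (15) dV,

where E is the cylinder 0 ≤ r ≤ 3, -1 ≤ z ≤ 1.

In cylindrical coordinates, x = r cos(θ), y = r sin(θ), z = z, and dV = r dr dθ dz.

The integrand becomes 15, so

    ∭_E (15) dV = ∫_{0}^{2π} ∫_{0}^{3} ∫_{-1}^{1} (15) · r dz dr dθ.

Inner (z): 30r.
Middle (r from 0 to 3): 135.
Outer (θ): 270π.

Therefore the triple integral equals 270π.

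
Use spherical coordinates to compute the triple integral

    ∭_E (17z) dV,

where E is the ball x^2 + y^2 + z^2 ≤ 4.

In spherical coordinates, x = ρ sin(φ) cos(θ), y = ρ sin(φ) sin(θ), z = ρ cos(φ), and dV = ρ^2 sin(φ) dρ dφ dθ.

The integrand becomes 17ρ cos(φ), so

    ∭_E (17z) dV = ∫_{0}^{2π} ∫_{0}^{π} ∫_{0}^{2} (17ρ cos(φ)) · ρ^2 sin(φ) dρ dφ dθ.

Inner (ρ): 34sin(2φ).
Middle (φ): 0.
Outer (θ): 0.

Therefore the triple integral equals 0.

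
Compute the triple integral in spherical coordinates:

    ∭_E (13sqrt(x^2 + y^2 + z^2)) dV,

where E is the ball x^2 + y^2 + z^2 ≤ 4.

In spherical coordinates, x = ρ sin(φ) cos(θ), y = ρ sin(φ) sin(θ), z = ρ cos(φ), and dV = ρ^2 sin(φ) dρ dφ dθ.

The integrand becomes 13ρ, so

    ∭_E (13sqrt(x^2 + y^2 + z^2)) dV = ∫_{0}^{2π} ∫_{0}^{π} ∫_{0}^{2} (13ρ) · ρ^2 sin(φ) dρ dφ dθ.

Inner (ρ): 52sin(φ).
Middle (φ): 104.
Outer (θ): 208π.

Therefore the triple integral equals 208π.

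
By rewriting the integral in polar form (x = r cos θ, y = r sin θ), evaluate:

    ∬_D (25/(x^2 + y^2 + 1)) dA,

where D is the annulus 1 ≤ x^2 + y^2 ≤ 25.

The region D is 1 ≤ r ≤ 5, 0 ≤ θ ≤ 2π in polar coordinates, where x = r cos(θ), y = r sin(θ), and dA = r dr dθ.

Under the substitution, the integrand becomes 25/(r^2 + 1), so

    ∬_D (25/(x^2 + y^2 + 1)) dA = ∫_{0}^{2π} ∫_{1}^{5} (25/(r^2 + 1)) · r dr dθ.

Inner integral (in r): ∫_{1}^{5} (25/(r^2 + 1)) · r dr = 25log(13)/2.

Outer integral (in θ): ∫_{0}^{2π} (25log(13)/2) dθ = 25π log(13).

Therefore ∬_D (25/(x^2 + y^2 + 1)) dA = 25π log(13).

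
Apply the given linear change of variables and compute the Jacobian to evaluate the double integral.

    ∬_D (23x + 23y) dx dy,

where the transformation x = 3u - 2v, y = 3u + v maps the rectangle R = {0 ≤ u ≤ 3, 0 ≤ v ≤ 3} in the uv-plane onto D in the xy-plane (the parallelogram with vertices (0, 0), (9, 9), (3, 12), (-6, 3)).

Compute the Jacobian determinant of (x, y) with respect to (u, v):

    ∂(x,y)/∂(u,v) = | 3  -2 | = (3)(1) - (-2)(3) = 9.
                   | 3  1 |

Its absolute value is |J| = 9 (the area scaling factor).

Substituting x = 3u - 2v, y = 3u + v into the integrand,

    23x + 23y → 138u - 23v,

so the integral becomes

    ∬_R (138u - 23v) · |J| du dv = ∫_0^3 ∫_0^3 (1242u - 207v) dv du.

Inner (v): 3726u - 1863/2.
Outer (u): 27945/2.

Therefore ∬_D (23x + 23y) dx dy = 27945/2.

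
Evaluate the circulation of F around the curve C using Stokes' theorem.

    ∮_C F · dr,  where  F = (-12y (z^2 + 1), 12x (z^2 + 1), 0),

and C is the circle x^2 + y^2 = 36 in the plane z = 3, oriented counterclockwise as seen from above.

Let S be the flat disk x^2 + y^2 ≤ 36 in the plane z = 3, with upward unit normal n̂ = ẑ. By Stokes' theorem,

    ∮_C F · dr = ∬_S (∇ × F) · n̂ dS = ∬_D (curl F)_z dA,

where D is the disk x^2 + y^2 ≤ 36.

Compute the curl of F = (-12y (z^2 + 1), 12x (z^2 + 1), 0):
    (∇ × F)_x = ∂F_z/∂y - ∂F_y/∂z = -24x z,
    (∇ × F)_y = ∂F_x/∂z - ∂F_z/∂x = -24y z,
    (∇ × F)_z = ∂F_y/∂x - ∂F_x/∂y = 24z^2 + 24.

On z = 3, (curl F)_z = 240.

Convert to polar (x = r cos θ, y = r sin θ, dA = r dr dθ); the integrand becomes 240, so

    ∬_D (curl F)_z dA = ∫_0^{2π} ∫_0^{6} (240) · r dr dθ.

Inner (r from 0 to 6): 4320.
Outer (θ from 0 to 2π): 8640π.

Therefore ∮_C F · dr = 8640π.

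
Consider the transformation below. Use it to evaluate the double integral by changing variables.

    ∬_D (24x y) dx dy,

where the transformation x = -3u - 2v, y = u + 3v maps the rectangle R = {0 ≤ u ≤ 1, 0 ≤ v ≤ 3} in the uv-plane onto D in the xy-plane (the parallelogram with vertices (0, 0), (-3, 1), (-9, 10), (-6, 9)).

Compute the Jacobian determinant of (x, y) with respect to (u, v):

    ∂(x,y)/∂(u,v) = | -3  -2 | = (-3)(3) - (-2)(1) = -7.
                   | 1  3 |

Its absolute value is |J| = 7 (the area scaling factor).

Substituting x = -3u - 2v, y = u + 3v into the integrand,

    24x y → -72u^2 - 264u v - 144v^2,

so the integral becomes

    ∬_R (-72u^2 - 264u v - 144v^2) · |J| du dv = ∫_0^1 ∫_0^3 (-504u^2 - 1848u v - 1008v^2) dv du.

Inner (v): -1512u^2 - 8316u - 9072.
Outer (u): -13734.

Therefore ∬_D (24x y) dx dy = -13734.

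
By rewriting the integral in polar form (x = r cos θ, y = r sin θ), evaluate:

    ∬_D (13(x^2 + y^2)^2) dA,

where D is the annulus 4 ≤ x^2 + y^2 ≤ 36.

The region D is 2 ≤ r ≤ 6, 0 ≤ θ ≤ 2π in polar coordinates, where x = r cos(θ), y = r sin(θ), and dA = r dr dθ.

Under the substitution, the integrand becomes 13r^4, so

    ∬_D (13(x^2 + y^2)^2) dA = ∫_{0}^{2π} ∫_{2}^{6} (13r^4) · r dr dθ.

Inner integral (in r): ∫_{2}^{6} (13r^4) · r dr = 302848/3.

Outer integral (in θ): ∫_{0}^{2π} (302848/3) dθ = 605696π/3.

Therefore ∬_D (13(x^2 + y^2)^2) dA = 605696π/3.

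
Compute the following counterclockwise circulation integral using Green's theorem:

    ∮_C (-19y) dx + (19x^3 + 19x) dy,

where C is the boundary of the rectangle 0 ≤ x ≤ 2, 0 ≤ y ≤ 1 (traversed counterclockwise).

Green's theorem converts the closed line integral into a double integral over the enclosed region D:

    ∮_C P dx + Q dy = ∬_D (∂Q/∂x - ∂P/∂y) dA.

Here P = -19y, Q = 19x^3 + 19x, so

    ∂Q/∂x = 57x^2 + 19,    ∂P/∂y = -19,
    ∂Q/∂x - ∂P/∂y = 57x^2 + 38.

D is the region 0 ≤ x ≤ 2, 0 ≤ y ≤ 1. Evaluating the double integral:

    ∬_D (57x^2 + 38) dA = ∫_0^{2} ∫_0^{1} (57x^2 + 38) dy dx.

Inner (y from 0 to 1): 57x^2 + 38.
Outer (x from 0 to 2): 228.

Therefore ∮_C P dx + Q dy = 228.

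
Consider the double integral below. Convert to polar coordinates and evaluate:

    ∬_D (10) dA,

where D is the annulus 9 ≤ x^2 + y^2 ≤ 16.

The region D is 3 ≤ r ≤ 4, 0 ≤ θ ≤ 2π in polar coordinates, where x = r cos(θ), y = r sin(θ), and dA = r dr dθ.

Under the substitution, the integrand becomes 10, so

    ∬_D (10) dA = ∫_{0}^{2π} ∫_{3}^{4} (10) · r dr dθ.

Inner integral (in r): ∫_{3}^{4} (10) · r dr = 35.

Outer integral (in θ): ∫_{0}^{2π} (35) dθ = 70π.

Therefore ∬_D (10) dA = 70π.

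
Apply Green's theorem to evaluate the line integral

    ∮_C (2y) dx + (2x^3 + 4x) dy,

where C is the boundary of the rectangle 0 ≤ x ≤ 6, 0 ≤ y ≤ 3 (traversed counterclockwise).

Green's theorem converts the closed line integral into a double integral over the enclosed region D:

    ∮_C P dx + Q dy = ∬_D (∂Q/∂x - ∂P/∂y) dA.

Here P = 2y, Q = 2x^3 + 4x, so

    ∂Q/∂x = 6x^2 + 4,    ∂P/∂y = 2,
    ∂Q/∂x - ∂P/∂y = 6x^2 + 2.

D is the region 0 ≤ x ≤ 6, 0 ≤ y ≤ 3. Evaluating the double integral:

    ∬_D (6x^2 + 2) dA = ∫_0^{6} ∫_0^{3} (6x^2 + 2) dy dx.

Inner (y from 0 to 3): 18x^2 + 6.
Outer (x from 0 to 6): 1332.

Therefore ∮_C P dx + Q dy = 1332.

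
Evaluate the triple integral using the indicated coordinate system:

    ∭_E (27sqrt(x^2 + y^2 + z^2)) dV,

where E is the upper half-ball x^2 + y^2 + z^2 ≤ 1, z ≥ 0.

In spherical coordinates, x = ρ sin(φ) cos(θ), y = ρ sin(φ) sin(θ), z = ρ cos(φ), and dV = ρ^2 sin(φ) dρ dφ dθ.

The integrand becomes 27ρ, so

    ∭_E (27sqrt(x^2 + y^2 + z^2)) dV = ∫_{0}^{2π} ∫_{0}^{π/2} ∫_{0}^{1} (27ρ) · ρ^2 sin(φ) dρ dφ dθ.

Inner (ρ): 27sin(φ)/4.
Middle (φ): 27/4.
Outer (θ): 27π/2.

Therefore the triple integral equals 27π/2.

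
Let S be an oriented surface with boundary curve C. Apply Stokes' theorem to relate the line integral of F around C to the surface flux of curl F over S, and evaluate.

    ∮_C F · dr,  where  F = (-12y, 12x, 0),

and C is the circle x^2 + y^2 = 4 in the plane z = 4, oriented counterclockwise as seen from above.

Let S be the flat disk x^2 + y^2 ≤ 4 in the plane z = 4, with upward unit normal n̂ = ẑ. By Stokes' theorem,

    ∮_C F · dr = ∬_S (∇ × F) · n̂ dS = ∬_D (curl F)_z dA,

where D is the disk x^2 + y^2 ≤ 4.

Compute the curl of F = (-12y, 12x, 0):
    (∇ × F)_x = ∂F_z/∂y - ∂F_y/∂z = 0,
    (∇ × F)_y = ∂F_x/∂z - ∂F_z/∂x = 0,
    (∇ × F)_z = ∂F_y/∂x - ∂F_x/∂y = 24.

On z = 4, (curl F)_z = 24.

Convert to polar (x = r cos θ, y = r sin θ, dA = r dr dθ); the integrand becomes 24, so

    ∬_D (curl F)_z dA = ∫_0^{2π} ∫_0^{2} (24) · r dr dθ.

Inner (r from 0 to 2): 48.
Outer (θ from 0 to 2π): 96π.

Therefore ∮_C F · dr = 96π.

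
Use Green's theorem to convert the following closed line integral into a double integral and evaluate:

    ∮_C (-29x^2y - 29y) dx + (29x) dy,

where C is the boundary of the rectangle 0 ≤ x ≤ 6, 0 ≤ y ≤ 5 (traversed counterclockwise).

Green's theorem converts the closed line integral into a double integral over the enclosed region D:

    ∮_C P dx + Q dy = ∬_D (∂Q/∂x - ∂P/∂y) dA.

Here P = -29x^2y - 29y, Q = 29x, so

    ∂Q/∂x = 29,    ∂P/∂y = -29x^2 - 29,
    ∂Q/∂x - ∂P/∂y = 29x^2 + 58.

D is the region 0 ≤ x ≤ 6, 0 ≤ y ≤ 5. Evaluating the double integral:

    ∬_D (29x^2 + 58) dA = ∫_0^{6} ∫_0^{5} (29x^2 + 58) dy dx.

Inner (y from 0 to 5): 145x^2 + 290.
Outer (x from 0 to 6): 12180.

Therefore ∮_C P dx + Q dy = 12180.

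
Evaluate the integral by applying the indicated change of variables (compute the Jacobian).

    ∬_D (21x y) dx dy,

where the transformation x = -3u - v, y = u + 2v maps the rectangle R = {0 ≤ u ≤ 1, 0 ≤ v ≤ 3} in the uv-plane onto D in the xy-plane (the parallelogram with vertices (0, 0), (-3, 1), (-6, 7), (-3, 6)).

Compute the Jacobian determinant of (x, y) with respect to (u, v):

    ∂(x,y)/∂(u,v) = | -3  -1 | = (-3)(2) - (-1)(1) = -5.
                   | 1  2 |

Its absolute value is |J| = 5 (the area scaling factor).

Substituting x = -3u - v, y = u + 2v into the integrand,

    21x y → -63u^2 - 147u v - 42v^2,

so the integral becomes

    ∬_R (-63u^2 - 147u v - 42v^2) · |J| du dv = ∫_0^1 ∫_0^3 (-315u^2 - 735u v - 210v^2) dv du.

Inner (v): -945u^2 - 6615u/2 - 1890.
Outer (u): -15435/4.

Therefore ∬_D (21x y) dx dy = -15435/4.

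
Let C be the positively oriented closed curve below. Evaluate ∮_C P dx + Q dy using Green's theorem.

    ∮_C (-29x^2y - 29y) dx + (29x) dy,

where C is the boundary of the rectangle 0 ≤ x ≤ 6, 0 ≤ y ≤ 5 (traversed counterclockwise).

Green's theorem converts the closed line integral into a double integral over the enclosed region D:

    ∮_C P dx + Q dy = ∬_D (∂Q/∂x - ∂P/∂y) dA.

Here P = -29x^2y - 29y, Q = 29x, so

    ∂Q/∂x = 29,    ∂P/∂y = -29x^2 - 29,
    ∂Q/∂x - ∂P/∂y = 29x^2 + 58.

D is the region 0 ≤ x ≤ 6, 0 ≤ y ≤ 5. Evaluating the double integral:

    ∬_D (29x^2 + 58) dA = ∫_0^{6} ∫_0^{5} (29x^2 + 58) dy dx.

Inner (y from 0 to 5): 145x^2 + 290.
Outer (x from 0 to 6): 12180.

Therefore ∮_C P dx + Q dy = 12180.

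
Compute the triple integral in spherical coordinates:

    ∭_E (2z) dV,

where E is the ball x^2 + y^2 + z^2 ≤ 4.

In spherical coordinates, x = ρ sin(φ) cos(θ), y = ρ sin(φ) sin(θ), z = ρ cos(φ), and dV = ρ^2 sin(φ) dρ dφ dθ.

The integrand becomes 2ρ cos(φ), so

    ∭_E (2z) dV = ∫_{0}^{2π} ∫_{0}^{π} ∫_{0}^{2} (2ρ cos(φ)) · ρ^2 sin(φ) dρ dφ dθ.

Inner (ρ): 4sin(2φ).
Middle (φ): 0.
Outer (θ): 0.

Therefore the triple integral equals 0.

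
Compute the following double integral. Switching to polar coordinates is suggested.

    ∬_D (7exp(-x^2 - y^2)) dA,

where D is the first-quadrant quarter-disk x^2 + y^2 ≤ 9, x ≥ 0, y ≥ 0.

The region D is 0 ≤ r ≤ 3, 0 ≤ θ ≤ π/2 in polar coordinates, where x = r cos(θ), y = r sin(θ), and dA = r dr dθ.

Under the substitution, the integrand becomes 7exp(-r^2), so

    ∬_D (7exp(-x^2 - y^2)) dA = ∫_{0}^{π/2} ∫_{0}^{3} (7exp(-r^2)) · r dr dθ.

Inner integral (in r): ∫_{0}^{3} (7exp(-r^2)) · r dr = 7/2 - 7exp(-9)/2.

Outer integral (in θ): ∫_{0}^{π/2} (7/2 - 7exp(-9)/2) dθ = -7π (1 - exp(9))exp(-9)/4.

Therefore ∬_D (7exp(-x^2 - y^2)) dA = -7π (1 - exp(9))exp(-9)/4.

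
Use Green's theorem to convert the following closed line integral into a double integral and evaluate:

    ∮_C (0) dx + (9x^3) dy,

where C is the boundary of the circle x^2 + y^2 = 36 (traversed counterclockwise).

Green's theorem converts the closed line integral into a double integral over the enclosed region D:

    ∮_C P dx + Q dy = ∬_D (∂Q/∂x - ∂P/∂y) dA.

Here P = 0, Q = 9x^3, so

    ∂Q/∂x = 27x^2,    ∂P/∂y = 0,
    ∂Q/∂x - ∂P/∂y = 27x^2.

D is the region x^2 + y^2 ≤ 36. Evaluating the double integral:

In polar coordinates (x = r cos θ, y = r sin θ, dA = r dr dθ) the integrand becomes 27r^2cos(θ)^2, so

    ∬_D (27x^2) dA = ∫_0^{2π} ∫_0^{6} (27r^2cos(θ)^2) · r dr dθ.

Inner (r from 0 to 6): 8748cos(θ)^2.
Outer (θ from 0 to 2π): 8748π.

Therefore ∮_C P dx + Q dy = 8748π.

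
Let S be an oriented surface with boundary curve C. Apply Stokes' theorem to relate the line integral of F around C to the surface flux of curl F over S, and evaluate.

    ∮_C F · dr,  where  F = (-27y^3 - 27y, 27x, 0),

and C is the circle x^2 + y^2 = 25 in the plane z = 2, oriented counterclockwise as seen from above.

Let S be the flat disk x^2 + y^2 ≤ 25 in the plane z = 2, with upward unit normal n̂ = ẑ. By Stokes' theorem,

    ∮_C F · dr = ∬_S (∇ × F) · n̂ dS = ∬_D (curl F)_z dA,

where D is the disk x^2 + y^2 ≤ 25.

Compute the curl of F = (-27y^3 - 27y, 27x, 0):
    (∇ × F)_x = ∂F_z/∂y - ∂F_y/∂z = 0,
    (∇ × F)_y = ∂F_x/∂z - ∂F_z/∂x = 0,
    (∇ × F)_z = ∂F_y/∂x - ∂F_x/∂y = 81y^2 + 54.

On z = 2, (curl F)_z = 81y^2 + 54.

Convert to polar (x = r cos θ, y = r sin θ, dA = r dr dθ); the integrand becomes 81r^2sin(θ)^2 + 54, so

    ∬_D (curl F)_z dA = ∫_0^{2π} ∫_0^{5} (81r^2sin(θ)^2 + 54) · r dr dθ.

Inner (r from 0 to 5): 50625sin(θ)^2/4 + 675.
Outer (θ from 0 to 2π): 56025π/4.

Therefore ∮_C F · dr = 56025π/4.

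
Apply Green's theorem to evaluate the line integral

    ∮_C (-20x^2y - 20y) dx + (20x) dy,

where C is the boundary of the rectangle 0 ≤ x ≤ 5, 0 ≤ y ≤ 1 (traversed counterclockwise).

Green's theorem converts the closed line integral into a double integral over the enclosed region D:

    ∮_C P dx + Q dy = ∬_D (∂Q/∂x - ∂P/∂y) dA.

Here P = -20x^2y - 20y, Q = 20x, so

    ∂Q/∂x = 20,    ∂P/∂y = -20x^2 - 20,
    ∂Q/∂x - ∂P/∂y = 20x^2 + 40.

D is the region 0 ≤ x ≤ 5, 0 ≤ y ≤ 1. Evaluating the double integral:

    ∬_D (20x^2 + 40) dA = ∫_0^{5} ∫_0^{1} (20x^2 + 40) dy dx.

Inner (y from 0 to 1): 20x^2 + 40.
Outer (x from 0 to 5): 3100/3.

Therefore ∮_C P dx + Q dy = 3100/3.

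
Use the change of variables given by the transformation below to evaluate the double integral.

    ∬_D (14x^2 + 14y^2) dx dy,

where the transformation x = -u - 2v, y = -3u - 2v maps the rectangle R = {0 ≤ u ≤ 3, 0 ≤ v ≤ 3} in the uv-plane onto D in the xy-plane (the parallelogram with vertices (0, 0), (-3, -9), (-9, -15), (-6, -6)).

Compute the Jacobian determinant of (x, y) with respect to (u, v):

    ∂(x,y)/∂(u,v) = | -1  -2 | = (-1)(-2) - (-2)(-3) = -4.
                   | -3  -2 |

Its absolute value is |J| = 4 (the area scaling factor).

Substituting x = -u - 2v, y = -3u - 2v into the integrand,

    14x^2 + 14y^2 → 140u^2 + 224u v + 112v^2,

so the integral becomes

    ∬_R (140u^2 + 224u v + 112v^2) · |J| du dv = ∫_0^3 ∫_0^3 (560u^2 + 896u v + 448v^2) dv du.

Inner (v): 1680u^2 + 4032u + 4032.
Outer (u): 45360.

Therefore ∬_D (14x^2 + 14y^2) dx dy = 45360.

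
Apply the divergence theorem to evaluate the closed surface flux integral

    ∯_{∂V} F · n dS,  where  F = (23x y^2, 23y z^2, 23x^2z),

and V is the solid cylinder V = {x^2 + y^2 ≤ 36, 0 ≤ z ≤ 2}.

By the divergence theorem,

    ∯_{∂V} F · n dS = ∭_V (∇ · F) dV.

Compute the divergence:
    ∇ · F = ∂F_x/∂x + ∂F_y/∂y + ∂F_z/∂z = 23y^2 + 23z^2 + 23x^2 = 23x^2 + 23y^2 + 23z^2.

In cylindrical coordinates, x = r cos(θ), y = r sin(θ), z = z, dV = r dr dθ dz, with 0 ≤ r ≤ 6, 0 ≤ θ ≤ 2π, 0 ≤ z ≤ 2.

The integrand, after substitution and multiplying by the volume element, becomes (23r^2 + 23z^2) · r, so

    ∭_V (∇·F) dV = ∫_0^{2π} ∫_0^{6} ∫_0^{2} (23r^2 + 23z^2) · r dz dr dθ.

Inner (z from 0 to 2): 46r (r^2 + 4/3).
Middle (r from 0 to 6): 16008.
Outer (θ from 0 to 2π): 32016π.

Therefore ∯_{∂V} F · n dS = 32016π.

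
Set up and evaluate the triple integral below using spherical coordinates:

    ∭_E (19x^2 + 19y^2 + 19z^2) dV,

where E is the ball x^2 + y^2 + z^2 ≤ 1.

In spherical coordinates, x = ρ sin(φ) cos(θ), y = ρ sin(φ) sin(θ), z = ρ cos(φ), and dV = ρ^2 sin(φ) dρ dφ dθ.

The integrand becomes 19ρ^2, so

    ∭_E (19x^2 + 19y^2 + 19z^2) dV = ∫_{0}^{2π} ∫_{0}^{π} ∫_{0}^{1} (19ρ^2) · ρ^2 sin(φ) dρ dφ dθ.

Inner (ρ): 19sin(φ)/5.
Middle (φ): 38/5.
Outer (θ): 76π/5.

Therefore the triple integral equals 76π/5.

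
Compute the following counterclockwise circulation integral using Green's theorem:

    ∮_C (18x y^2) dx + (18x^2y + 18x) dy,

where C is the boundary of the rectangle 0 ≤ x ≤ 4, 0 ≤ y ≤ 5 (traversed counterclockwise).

Green's theorem converts the closed line integral into a double integral over the enclosed region D:

    ∮_C P dx + Q dy = ∬_D (∂Q/∂x - ∂P/∂y) dA.

Here P = 18x y^2, Q = 18x^2y + 18x, so

    ∂Q/∂x = 36x y + 18,    ∂P/∂y = 36x y,
    ∂Q/∂x - ∂P/∂y = 18.

D is the region 0 ≤ x ≤ 4, 0 ≤ y ≤ 5. Evaluating the double integral:

    ∬_D (18) dA = ∫_0^{4} ∫_0^{5} (18) dy dx.

Inner (y from 0 to 5): 90.
Outer (x from 0 to 4): 360.

Therefore ∮_C P dx + Q dy = 360.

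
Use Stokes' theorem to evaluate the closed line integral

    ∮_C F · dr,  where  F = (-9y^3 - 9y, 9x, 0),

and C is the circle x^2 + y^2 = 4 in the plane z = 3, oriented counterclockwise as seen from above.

Let S be the flat disk x^2 + y^2 ≤ 4 in the plane z = 3, with upward unit normal n̂ = ẑ. By Stokes' theorem,

    ∮_C F · dr = ∬_S (∇ × F) · n̂ dS = ∬_D (curl F)_z dA,

where D is the disk x^2 + y^2 ≤ 4.

Compute the curl of F = (-9y^3 - 9y, 9x, 0):
    (∇ × F)_x = ∂F_z/∂y - ∂F_y/∂z = 0,
    (∇ × F)_y = ∂F_x/∂z - ∂F_z/∂x = 0,
    (∇ × F)_z = ∂F_y/∂x - ∂F_x/∂y = 27y^2 + 18.

On z = 3, (curl F)_z = 27y^2 + 18.

Convert to polar (x = r cos θ, y = r sin θ, dA = r dr dθ); the integrand becomes 27r^2sin(θ)^2 + 18, so

    ∬_D (curl F)_z dA = ∫_0^{2π} ∫_0^{2} (27r^2sin(θ)^2 + 18) · r dr dθ.

Inner (r from 0 to 2): 108sin(θ)^2 + 36.
Outer (θ from 0 to 2π): 180π.

Therefore ∮_C F · dr = 180π.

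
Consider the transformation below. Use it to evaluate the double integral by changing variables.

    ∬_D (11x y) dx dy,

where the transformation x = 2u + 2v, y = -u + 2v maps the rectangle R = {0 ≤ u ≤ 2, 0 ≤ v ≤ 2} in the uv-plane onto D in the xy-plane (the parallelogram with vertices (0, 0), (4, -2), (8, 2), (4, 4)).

Compute the Jacobian determinant of (x, y) with respect to (u, v):

    ∂(x,y)/∂(u,v) = | 2  2 | = (2)(2) - (2)(-1) = 6.
                   | -1  2 |

Its absolute value is |J| = 6 (the area scaling factor).

Substituting x = 2u + 2v, y = -u + 2v into the integrand,

    11x y → -22u^2 + 22u v + 44v^2,

so the integral becomes

    ∬_R (-22u^2 + 22u v + 44v^2) · |J| du dv = ∫_0^2 ∫_0^2 (-132u^2 + 132u v + 264v^2) dv du.

Inner (v): -264u^2 + 264u + 704.
Outer (u): 1232.

Therefore ∬_D (11x y) dx dy = 1232.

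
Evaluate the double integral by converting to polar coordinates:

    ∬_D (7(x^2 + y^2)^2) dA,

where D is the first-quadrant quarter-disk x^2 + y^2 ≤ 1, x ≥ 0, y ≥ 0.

The region D is 0 ≤ r ≤ 1, 0 ≤ θ ≤ π/2 in polar coordinates, where x = r cos(θ), y = r sin(θ), and dA = r dr dθ.

Under the substitution, the integrand becomes 7r^4, so

    ∬_D (7(x^2 + y^2)^2) dA = ∫_{0}^{π/2} ∫_{0}^{1} (7r^4) · r dr dθ.

Inner integral (in r): ∫_{0}^{1} (7r^4) · r dr = 7/6.

Outer integral (in θ): ∫_{0}^{π/2} (7/6) dθ = 7π/12.

Therefore ∬_D (7(x^2 + y^2)^2) dA = 7π/12.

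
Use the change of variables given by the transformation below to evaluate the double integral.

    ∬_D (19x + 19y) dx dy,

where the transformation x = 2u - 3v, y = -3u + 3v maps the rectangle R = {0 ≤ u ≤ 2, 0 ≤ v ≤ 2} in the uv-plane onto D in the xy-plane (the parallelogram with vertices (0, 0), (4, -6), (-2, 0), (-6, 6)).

Compute the Jacobian determinant of (x, y) with respect to (u, v):

    ∂(x,y)/∂(u,v) = | 2  -3 | = (2)(3) - (-3)(-3) = -3.
                   | -3  3 |

Its absolute value is |J| = 3 (the area scaling factor).

Substituting x = 2u - 3v, y = -3u + 3v into the integrand,

    19x + 19y → -19u,

so the integral becomes

    ∬_R (-19u) · |J| du dv = ∫_0^2 ∫_0^2 (-57u) dv du.

Inner (v): -114u.
Outer (u): -228.

Therefore ∬_D (19x + 19y) dx dy = -228.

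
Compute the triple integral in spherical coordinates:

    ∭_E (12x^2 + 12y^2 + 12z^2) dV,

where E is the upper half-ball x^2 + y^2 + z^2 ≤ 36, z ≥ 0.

In spherical coordinates, x = ρ sin(φ) cos(θ), y = ρ sin(φ) sin(θ), z = ρ cos(φ), and dV = ρ^2 sin(φ) dρ dφ dθ.

The integrand becomes 12ρ^2, so

    ∭_E (12x^2 + 12y^2 + 12z^2) dV = ∫_{0}^{2π} ∫_{0}^{π/2} ∫_{0}^{6} (12ρ^2) · ρ^2 sin(φ) dρ dφ dθ.

Inner (ρ): 93312sin(φ)/5.
Middle (φ): 93312/5.
Outer (θ): 186624π/5.

Therefore the triple integral equals 186624π/5.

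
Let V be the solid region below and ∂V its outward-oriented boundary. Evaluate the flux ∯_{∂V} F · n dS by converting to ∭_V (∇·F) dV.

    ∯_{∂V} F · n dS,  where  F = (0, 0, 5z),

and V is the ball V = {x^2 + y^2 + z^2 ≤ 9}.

By the divergence theorem,

    ∯_{∂V} F · n dS = ∭_V (∇ · F) dV.

Compute the divergence:
    ∇ · F = ∂F_x/∂x + ∂F_y/∂y + ∂F_z/∂z = 0 + 0 + 5 = 5.

In spherical coordinates, x = ρ sin(φ) cos(θ), y = ρ sin(φ) sin(θ), z = ρ cos(φ), dV = ρ^2 sin(φ) dρ dφ dθ, with 0 ≤ ρ ≤ 3, 0 ≤ φ ≤ π, 0 ≤ θ ≤ 2π.

The integrand, after substitution and multiplying by the volume element, becomes (5) · ρ^2 sin(φ), so

    ∭_V (∇·F) dV = ∫_0^{2π} ∫_0^{π} ∫_0^{3} (5) · ρ^2 sin(φ) dρ dφ dθ.

Inner (ρ from 0 to 3): 45sin(φ).
Middle (φ from 0 to π): 90.
Outer (θ from 0 to 2π): 180π.

Therefore ∯_{∂V} F · n dS = 180π.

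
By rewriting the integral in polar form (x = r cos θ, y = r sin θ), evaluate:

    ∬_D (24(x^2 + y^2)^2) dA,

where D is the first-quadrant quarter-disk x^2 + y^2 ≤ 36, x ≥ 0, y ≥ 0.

The region D is 0 ≤ r ≤ 6, 0 ≤ θ ≤ π/2 in polar coordinates, where x = r cos(θ), y = r sin(θ), and dA = r dr dθ.

Under the substitution, the integrand becomes 24r^4, so

    ∬_D (24(x^2 + y^2)^2) dA = ∫_{0}^{π/2} ∫_{0}^{6} (24r^4) · r dr dθ.

Inner integral (in r): ∫_{0}^{6} (24r^4) · r dr = 186624.

Outer integral (in θ): ∫_{0}^{π/2} (186624) dθ = 93312π.

Therefore ∬_D (24(x^2 + y^2)^2) dA = 93312π.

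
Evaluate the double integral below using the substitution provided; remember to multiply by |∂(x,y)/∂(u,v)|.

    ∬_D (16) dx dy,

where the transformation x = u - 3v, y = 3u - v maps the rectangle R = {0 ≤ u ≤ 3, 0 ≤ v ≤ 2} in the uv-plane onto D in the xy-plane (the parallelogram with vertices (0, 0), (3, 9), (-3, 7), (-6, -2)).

Compute the Jacobian determinant of (x, y) with respect to (u, v):

    ∂(x,y)/∂(u,v) = | 1  -3 | = (1)(-1) - (-3)(3) = 8.
                   | 3  -1 |

Its absolute value is |J| = 8 (the area scaling factor).

Substituting x = u - 3v, y = 3u - v into the integrand,

    16 → 16,

so the integral becomes

    ∬_R (16) · |J| du dv = ∫_0^3 ∫_0^2 (128) dv du.

Inner (v): 256.
Outer (u): 768.

Therefore ∬_D (16) dx dy = 768.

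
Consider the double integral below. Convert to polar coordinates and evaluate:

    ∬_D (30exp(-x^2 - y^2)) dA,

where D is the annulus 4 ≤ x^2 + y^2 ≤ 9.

The region D is 2 ≤ r ≤ 3, 0 ≤ θ ≤ 2π in polar coordinates, where x = r cos(θ), y = r sin(θ), and dA = r dr dθ.

Under the substitution, the integrand becomes 30exp(-r^2), so

    ∬_D (30exp(-x^2 - y^2)) dA = ∫_{0}^{2π} ∫_{2}^{3} (30exp(-r^2)) · r dr dθ.

Inner integral (in r): ∫_{2}^{3} (30exp(-r^2)) · r dr = -(15 - 15exp(5))exp(-9).

Outer integral (in θ): ∫_{0}^{2π} (-(15 - 15exp(5))exp(-9)) dθ = -30π (1 - exp(5))exp(-9).

Therefore ∬_D (30exp(-x^2 - y^2)) dA = -30π (1 - exp(5))exp(-9).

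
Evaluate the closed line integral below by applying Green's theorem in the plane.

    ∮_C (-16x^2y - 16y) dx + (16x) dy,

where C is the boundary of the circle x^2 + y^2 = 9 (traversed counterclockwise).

Green's theorem converts the closed line integral into a double integral over the enclosed region D:

    ∮_C P dx + Q dy = ∬_D (∂Q/∂x - ∂P/∂y) dA.

Here P = -16x^2y - 16y, Q = 16x, so

    ∂Q/∂x = 16,    ∂P/∂y = -16x^2 - 16,
    ∂Q/∂x - ∂P/∂y = 16x^2 + 32.

D is the region x^2 + y^2 ≤ 9. Evaluating the double integral:

In polar coordinates (x = r cos θ, y = r sin θ, dA = r dr dθ) the integrand becomes 16r^2cos(θ)^2 + 32, so

    ∬_D (16x^2 + 32) dA = ∫_0^{2π} ∫_0^{3} (16r^2cos(θ)^2 + 32) · r dr dθ.

Inner (r from 0 to 3): 324cos(θ)^2 + 144.
Outer (θ from 0 to 2π): 612π.

Therefore ∮_C P dx + Q dy = 612π.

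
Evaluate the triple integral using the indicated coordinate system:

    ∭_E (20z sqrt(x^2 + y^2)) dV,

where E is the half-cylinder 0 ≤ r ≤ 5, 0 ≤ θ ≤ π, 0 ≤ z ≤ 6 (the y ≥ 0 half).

In cylindrical coordinates, x = r cos(θ), y = r sin(θ), z = z, and dV = r dr dθ dz.

The integrand becomes 20r z, so

    ∭_E (20z sqrt(x^2 + y^2)) dV = ∫_{0}^{π} ∫_{0}^{5} ∫_{0}^{6} (20r z) · r dz dr dθ.

Inner (z): 360r^2.
Middle (r from 0 to 5): 15000.
Outer (θ): 15000π.

Therefore the triple integral equals 15000π.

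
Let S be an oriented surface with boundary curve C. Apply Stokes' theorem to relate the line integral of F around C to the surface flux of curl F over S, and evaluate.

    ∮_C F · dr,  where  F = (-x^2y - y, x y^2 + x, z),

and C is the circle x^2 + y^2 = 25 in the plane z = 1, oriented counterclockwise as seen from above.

Let S be the flat disk x^2 + y^2 ≤ 25 in the plane z = 1, with upward unit normal n̂ = ẑ. By Stokes' theorem,

    ∮_C F · dr = ∬_S (∇ × F) · n̂ dS = ∬_D (curl F)_z dA,

where D is the disk x^2 + y^2 ≤ 25.

Compute the curl of F = (-x^2y - y, x y^2 + x, z):
    (∇ × F)_x = ∂F_z/∂y - ∂F_y/∂z = 0,
    (∇ × F)_y = ∂F_x/∂z - ∂F_z/∂x = 0,
    (∇ × F)_z = ∂F_y/∂x - ∂F_x/∂y = x^2 + y^2 + 2.

On z = 1, (curl F)_z = x^2 + y^2 + 2.

Convert to polar (x = r cos θ, y = r sin θ, dA = r dr dθ); the integrand becomes r^2 + 2, so

    ∬_D (curl F)_z dA = ∫_0^{2π} ∫_0^{5} (r^2 + 2) · r dr dθ.

Inner (r from 0 to 5): 725/4.
Outer (θ from 0 to 2π): 725π/2.

Therefore ∮_C F · dr = 725π/2.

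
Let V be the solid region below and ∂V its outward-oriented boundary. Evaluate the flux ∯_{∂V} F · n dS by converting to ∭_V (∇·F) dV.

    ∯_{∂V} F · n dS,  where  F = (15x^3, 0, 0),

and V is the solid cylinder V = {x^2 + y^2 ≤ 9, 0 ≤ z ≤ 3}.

By the divergence theorem,

    ∯_{∂V} F · n dS = ∭_V (∇ · F) dV.

Compute the divergence:
    ∇ · F = ∂F_x/∂x + ∂F_y/∂y + ∂F_z/∂z = 45x^2 + 0 + 0 = 45x^2.

In cylindrical coordinates, x = r cos(θ), y = r sin(θ), z = z, dV = r dr dθ dz, with 0 ≤ r ≤ 3, 0 ≤ θ ≤ 2π, 0 ≤ z ≤ 3.

The integrand, after substitution and multiplying by the volume element, becomes (45r^2cos(θ)^2) · r, so

    ∭_V (∇·F) dV = ∫_0^{2π} ∫_0^{3} ∫_0^{3} (45r^2cos(θ)^2) · r dz dr dθ.

Inner (z from 0 to 3): 135r^3cos(θ)^2.
Middle (r from 0 to 3): 10935cos(θ)^2/4.
Outer (θ from 0 to 2π): 10935π/4.

Therefore ∯_{∂V} F · n dS = 10935π/4.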